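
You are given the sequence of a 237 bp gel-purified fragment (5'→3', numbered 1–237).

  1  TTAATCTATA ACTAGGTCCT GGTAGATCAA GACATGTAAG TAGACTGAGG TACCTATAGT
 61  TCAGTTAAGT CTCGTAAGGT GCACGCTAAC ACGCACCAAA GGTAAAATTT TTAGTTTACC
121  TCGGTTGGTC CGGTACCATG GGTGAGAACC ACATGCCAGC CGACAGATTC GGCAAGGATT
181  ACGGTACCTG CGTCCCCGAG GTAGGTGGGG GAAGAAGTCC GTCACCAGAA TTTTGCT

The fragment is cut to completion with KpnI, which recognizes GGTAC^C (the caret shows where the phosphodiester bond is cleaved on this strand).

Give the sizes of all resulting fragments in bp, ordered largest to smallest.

83, 53, 51, 50 bp

KpnI sites (GGTACC) start at positions 49, 132, 183.
KpnI cuts after base 5 of each site (before the last base), so after positions 53, 136, 187.
Linear molecule, 3 cuts → 4 fragments:
  1–53 → 53 bp
  54–136 → 83 bp
  137–187 → 51 bp
  188–237 → 50 bp
Sorted largest to smallest: 83, 53, 51, 50 bp.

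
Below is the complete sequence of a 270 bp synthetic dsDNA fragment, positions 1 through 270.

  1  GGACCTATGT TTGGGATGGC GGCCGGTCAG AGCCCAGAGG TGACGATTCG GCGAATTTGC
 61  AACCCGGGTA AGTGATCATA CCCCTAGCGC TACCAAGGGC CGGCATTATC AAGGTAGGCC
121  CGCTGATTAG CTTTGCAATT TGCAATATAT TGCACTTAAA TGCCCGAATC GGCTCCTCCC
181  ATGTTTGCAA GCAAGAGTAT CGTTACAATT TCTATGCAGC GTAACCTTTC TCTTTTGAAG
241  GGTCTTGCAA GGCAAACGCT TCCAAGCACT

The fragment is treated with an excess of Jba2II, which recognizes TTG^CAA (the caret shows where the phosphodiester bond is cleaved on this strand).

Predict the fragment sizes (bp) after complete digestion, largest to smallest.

76, 60, 59, 45, 23, 7 bp

Jba2II sites (TTGCAA) start at positions 57, 133, 140, 185, 245.
Jba2II cuts after base 3 of each site, so after positions 59, 135, 142, 187, 247.
Linear molecule, 5 cuts → 6 fragments:
  1–59 → 59 bp
  60–135 → 76 bp
  136–142 → 7 bp
  143–187 → 45 bp
  188–247 → 60 bp
  248–270 → 23 bp
Sorted largest to smallest: 76, 60, 59, 45, 23, 7 bp.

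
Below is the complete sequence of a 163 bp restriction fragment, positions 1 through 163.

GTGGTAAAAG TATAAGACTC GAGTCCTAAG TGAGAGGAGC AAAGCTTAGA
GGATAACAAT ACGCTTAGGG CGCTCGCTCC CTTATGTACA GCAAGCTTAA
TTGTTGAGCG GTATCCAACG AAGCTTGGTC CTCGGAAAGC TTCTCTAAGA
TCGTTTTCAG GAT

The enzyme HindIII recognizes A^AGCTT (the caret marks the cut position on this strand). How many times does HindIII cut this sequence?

AAGCTT occurs starting at positions 42, 93, 121, 137.
HindIII cuts at 4 sites.

4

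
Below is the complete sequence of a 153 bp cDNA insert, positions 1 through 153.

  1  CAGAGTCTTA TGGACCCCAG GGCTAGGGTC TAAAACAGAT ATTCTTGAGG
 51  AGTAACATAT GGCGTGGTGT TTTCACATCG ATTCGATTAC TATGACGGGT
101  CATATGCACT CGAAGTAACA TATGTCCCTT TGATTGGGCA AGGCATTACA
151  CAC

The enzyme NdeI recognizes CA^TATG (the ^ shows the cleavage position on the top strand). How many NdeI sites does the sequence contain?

CATATG occurs starting at positions 56, 101, 119.
NdeI cuts at 3 sites.

3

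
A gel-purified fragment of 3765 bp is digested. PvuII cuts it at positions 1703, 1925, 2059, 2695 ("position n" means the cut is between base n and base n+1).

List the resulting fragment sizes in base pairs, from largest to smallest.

1703, 1070, 636, 222, 134 bp

Linear molecule, 4 cuts → 5 fragments:
  1703 − 0 = 1703 bp
  1925 − 1703 = 222 bp
  2059 − 1925 = 134 bp
  2695 − 2059 = 636 bp
  3765 − 2695 = 1070 bp
Sorted largest to smallest: 1703, 1070, 636, 222, 134 bp.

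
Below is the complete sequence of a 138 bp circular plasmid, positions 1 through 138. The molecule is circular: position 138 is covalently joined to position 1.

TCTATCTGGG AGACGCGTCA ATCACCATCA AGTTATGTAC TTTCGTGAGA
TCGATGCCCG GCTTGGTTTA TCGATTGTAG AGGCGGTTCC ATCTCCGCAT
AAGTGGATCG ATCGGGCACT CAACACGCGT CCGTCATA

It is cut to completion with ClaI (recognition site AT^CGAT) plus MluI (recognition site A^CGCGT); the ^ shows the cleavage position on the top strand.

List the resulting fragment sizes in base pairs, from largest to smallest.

38, 37, 26, 20, 17 bp

ClaI sites (ATCGAT) start at positions 50, 70, 107.
ClaI cuts after base 2 of each site, so after positions 51, 71, 108.
MluI sites (ACGCGT) start at positions 13, 125.
MluI cuts after the first base of each site, so after positions 13, 125.
Combined cut positions: 13, 51, 71, 108, 125.
Circular molecule, 5 cuts → 5 fragments:
  14–51 → 38 bp
  52–71 → 20 bp
  72–108 → 37 bp
  109–125 → 17 bp
  126–138 then 1–13 → 13 + 13 = 26 bp
Sorted largest to smallest: 38, 37, 26, 20, 17 bp.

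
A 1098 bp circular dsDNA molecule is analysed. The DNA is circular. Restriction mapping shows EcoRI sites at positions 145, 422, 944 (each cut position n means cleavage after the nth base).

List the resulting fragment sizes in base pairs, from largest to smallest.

Circular molecule, 3 cuts → 3 fragments:
  422 − 145 = 277 bp
  944 − 422 = 522 bp
  wrap: 1098 − 944 + 145 = 299 bp
Sorted largest to smallest: 522, 299, 277 bp.

522, 299, 277 bp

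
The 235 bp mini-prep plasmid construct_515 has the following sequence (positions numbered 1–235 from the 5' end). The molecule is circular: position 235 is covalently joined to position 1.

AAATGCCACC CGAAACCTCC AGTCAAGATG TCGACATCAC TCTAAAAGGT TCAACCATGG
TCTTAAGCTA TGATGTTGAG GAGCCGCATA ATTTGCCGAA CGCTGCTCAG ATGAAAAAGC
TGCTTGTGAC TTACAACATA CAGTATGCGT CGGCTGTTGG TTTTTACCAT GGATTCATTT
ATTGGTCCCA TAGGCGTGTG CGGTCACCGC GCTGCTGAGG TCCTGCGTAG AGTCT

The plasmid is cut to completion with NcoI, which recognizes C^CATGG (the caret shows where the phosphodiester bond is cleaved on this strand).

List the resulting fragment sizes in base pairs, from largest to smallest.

123, 112 bp

NcoI sites (CCATGG) start at positions 55, 167.
NcoI cuts after the first base of each site, so after positions 55, 167.
Circular molecule, 2 cuts → 2 fragments:
  56–167 → 112 bp
  168–235 then 1–55 → 68 + 55 = 123 bp
Sorted largest to smallest: 123, 112 bp.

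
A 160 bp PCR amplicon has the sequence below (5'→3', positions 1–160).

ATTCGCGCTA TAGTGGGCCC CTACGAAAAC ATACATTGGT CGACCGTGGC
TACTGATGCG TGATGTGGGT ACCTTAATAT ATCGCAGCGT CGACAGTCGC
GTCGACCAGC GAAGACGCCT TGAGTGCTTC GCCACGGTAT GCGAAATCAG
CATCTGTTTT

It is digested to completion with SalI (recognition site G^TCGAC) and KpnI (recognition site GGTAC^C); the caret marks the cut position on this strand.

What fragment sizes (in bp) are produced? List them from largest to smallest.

59, 39, 33, 17, 12 bp

SalI sites (GTCGAC) start at positions 39, 89, 101.
SalI cuts after the first base of each site, so after positions 39, 89, 101.
The KpnI site (GGTACC) starts at position 68.
KpnI cuts after base 5 of each site (before the last base), so after position 72.
Combined cut positions: 39, 72, 89, 101.
Linear molecule, 4 cuts → 5 fragments:
  1–39 → 39 bp
  40–72 → 33 bp
  73–89 → 17 bp
  90–101 → 12 bp
  102–160 → 59 bp
Sorted largest to smallest: 59, 39, 33, 17, 12 bp.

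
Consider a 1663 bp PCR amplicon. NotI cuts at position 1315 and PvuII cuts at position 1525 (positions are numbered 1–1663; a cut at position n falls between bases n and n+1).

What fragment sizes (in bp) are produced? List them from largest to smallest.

1315, 210, 138 bp

Combined cut positions (sorted): 1315, 1525.
Linear molecule, 2 cuts → 3 fragments:
  1315 − 0 = 1315 bp
  1525 − 1315 = 210 bp
  1663 − 1525 = 138 bp
Sorted largest to smallest: 1315, 210, 138 bp.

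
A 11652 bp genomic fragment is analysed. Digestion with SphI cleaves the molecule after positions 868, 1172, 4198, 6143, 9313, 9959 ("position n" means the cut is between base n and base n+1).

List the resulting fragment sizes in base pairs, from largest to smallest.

Linear molecule, 6 cuts → 7 fragments:
  868 − 0 = 868 bp
  1172 − 868 = 304 bp
  4198 − 1172 = 3026 bp
  6143 − 4198 = 1945 bp
  9313 − 6143 = 3170 bp
  9959 − 9313 = 646 bp
  11652 − 9959 = 1693 bp
Sorted largest to smallest: 3170, 3026, 1945, 1693, 868, 646, 304 bp.

3170, 3026, 1945, 1693, 868, 646, 304 bp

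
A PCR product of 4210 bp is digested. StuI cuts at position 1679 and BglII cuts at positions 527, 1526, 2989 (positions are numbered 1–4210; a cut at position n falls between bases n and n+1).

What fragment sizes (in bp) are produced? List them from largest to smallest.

Combined cut positions (sorted): 527, 1526, 1679, 2989.
Linear molecule, 4 cuts → 5 fragments:
  527 − 0 = 527 bp
  1526 − 527 = 999 bp
  1679 − 1526 = 153 bp
  2989 − 1679 = 1310 bp
  4210 − 2989 = 1221 bp
Sorted largest to smallest: 1310, 1221, 999, 527, 153 bp.

1310, 1221, 999, 527, 153 bp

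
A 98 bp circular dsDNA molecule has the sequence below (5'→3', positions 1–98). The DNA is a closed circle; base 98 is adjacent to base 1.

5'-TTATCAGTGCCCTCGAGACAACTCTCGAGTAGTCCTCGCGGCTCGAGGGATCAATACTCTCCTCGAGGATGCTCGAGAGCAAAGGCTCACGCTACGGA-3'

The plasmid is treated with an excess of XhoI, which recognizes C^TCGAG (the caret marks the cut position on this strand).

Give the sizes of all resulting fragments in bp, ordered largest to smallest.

XhoI sites (CTCGAG) start at positions 12, 24, 42, 62, 72.
XhoI cuts after the first base of each site, so after positions 12, 24, 42, 62, 72.
Circular molecule, 5 cuts → 5 fragments:
  13–24 → 12 bp
  25–42 → 18 bp
  43–62 → 20 bp
  63–72 → 10 bp
  73–98 then 1–12 → 26 + 12 = 38 bp
Sorted largest to smallest: 38, 20, 18, 12, 10 bp.

38, 20, 18, 12, 10 bp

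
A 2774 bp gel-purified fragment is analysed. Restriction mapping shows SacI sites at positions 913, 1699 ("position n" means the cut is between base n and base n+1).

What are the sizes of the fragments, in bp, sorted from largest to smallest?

Linear molecule, 2 cuts → 3 fragments:
  913 − 0 = 913 bp
  1699 − 913 = 786 bp
  2774 − 1699 = 1075 bp
Sorted largest to smallest: 1075, 913, 786 bp.

1075, 913, 786 bp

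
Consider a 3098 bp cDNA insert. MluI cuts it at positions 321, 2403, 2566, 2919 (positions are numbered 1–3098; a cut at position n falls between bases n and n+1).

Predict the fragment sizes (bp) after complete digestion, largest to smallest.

Linear molecule, 4 cuts → 5 fragments:
  321 − 0 = 321 bp
  2403 − 321 = 2082 bp
  2566 − 2403 = 163 bp
  2919 − 2566 = 353 bp
  3098 − 2919 = 179 bp
Sorted largest to smallest: 2082, 353, 321, 179, 163 bp.

2082, 353, 321, 179, 163 bp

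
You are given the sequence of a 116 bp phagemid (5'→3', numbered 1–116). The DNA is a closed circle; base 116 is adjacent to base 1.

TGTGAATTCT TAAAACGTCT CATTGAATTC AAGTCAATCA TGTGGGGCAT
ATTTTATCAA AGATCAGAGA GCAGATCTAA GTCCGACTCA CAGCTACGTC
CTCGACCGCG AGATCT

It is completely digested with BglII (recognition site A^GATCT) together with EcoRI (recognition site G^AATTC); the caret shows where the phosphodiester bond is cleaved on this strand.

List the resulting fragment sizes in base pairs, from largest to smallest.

BglII sites (AGATCT) start at positions 73, 111.
BglII cuts after the first base of each site, so after positions 73, 111.
EcoRI sites (GAATTC) start at positions 4, 25.
EcoRI cuts after the first base of each site, so after positions 4, 25.
Combined cut positions: 4, 25, 73, 111.
Circular molecule, 4 cuts → 4 fragments:
  5–25 → 21 bp
  26–73 → 48 bp
  74–111 → 38 bp
  112–116 then 1–4 → 5 + 4 = 9 bp
Sorted largest to smallest: 48, 38, 21, 9 bp.

48, 38, 21, 9 bp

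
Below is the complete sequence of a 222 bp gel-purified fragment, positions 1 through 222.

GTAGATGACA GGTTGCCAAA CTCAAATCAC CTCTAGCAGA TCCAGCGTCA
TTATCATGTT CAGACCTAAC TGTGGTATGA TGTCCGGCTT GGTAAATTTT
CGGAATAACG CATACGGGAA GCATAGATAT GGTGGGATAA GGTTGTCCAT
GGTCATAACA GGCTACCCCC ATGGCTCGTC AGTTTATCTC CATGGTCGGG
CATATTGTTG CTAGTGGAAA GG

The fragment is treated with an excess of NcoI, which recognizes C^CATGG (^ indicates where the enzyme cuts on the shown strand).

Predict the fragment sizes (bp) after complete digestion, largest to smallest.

NcoI sites (CCATGG) start at positions 147, 169, 190.
NcoI cuts after the first base of each site, so after positions 147, 169, 190.
Linear molecule, 3 cuts → 4 fragments:
  1–147 → 147 bp
  148–169 → 22 bp
  170–190 → 21 bp
  191–222 → 32 bp
Sorted largest to smallest: 147, 32, 22, 21 bp.

147, 32, 22, 21 bp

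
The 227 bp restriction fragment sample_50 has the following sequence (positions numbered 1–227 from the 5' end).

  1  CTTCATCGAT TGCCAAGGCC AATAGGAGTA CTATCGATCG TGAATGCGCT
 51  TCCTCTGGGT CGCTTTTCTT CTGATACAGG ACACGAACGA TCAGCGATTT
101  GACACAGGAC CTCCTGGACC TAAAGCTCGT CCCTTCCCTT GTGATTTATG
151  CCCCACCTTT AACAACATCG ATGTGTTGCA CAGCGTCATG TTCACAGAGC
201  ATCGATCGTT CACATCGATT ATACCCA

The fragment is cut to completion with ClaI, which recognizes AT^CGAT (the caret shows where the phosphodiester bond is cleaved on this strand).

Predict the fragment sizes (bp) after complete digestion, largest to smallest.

ClaI sites (ATCGAT) start at positions 5, 33, 167, 201, 214.
ClaI cuts after base 2 of each site, so after positions 6, 34, 168, 202, 215.
Linear molecule, 5 cuts → 6 fragments:
  1–6 → 6 bp
  7–34 → 28 bp
  35–168 → 134 bp
  169–202 → 34 bp
  203–215 → 13 bp
  216–227 → 12 bp
Sorted largest to smallest: 134, 34, 28, 13, 12, 6 bp.

134, 34, 28, 13, 12, 6 bp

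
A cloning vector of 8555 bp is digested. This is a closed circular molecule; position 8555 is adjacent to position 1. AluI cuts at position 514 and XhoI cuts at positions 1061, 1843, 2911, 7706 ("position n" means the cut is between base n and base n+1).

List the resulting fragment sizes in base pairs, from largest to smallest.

Combined cut positions (sorted): 514, 1061, 1843, 2911, 7706.
Circular molecule, 5 cuts → 5 fragments:
  1061 − 514 = 547 bp
  1843 − 1061 = 782 bp
  2911 − 1843 = 1068 bp
  7706 − 2911 = 4795 bp
  wrap: 8555 − 7706 + 514 = 1363 bp
Sorted largest to smallest: 4795, 1363, 1068, 782, 547 bp.

4795, 1363, 1068, 782, 547 bp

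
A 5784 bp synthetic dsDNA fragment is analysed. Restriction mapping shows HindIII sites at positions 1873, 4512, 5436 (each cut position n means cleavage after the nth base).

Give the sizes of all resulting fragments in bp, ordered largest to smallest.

Linear molecule, 3 cuts → 4 fragments:
  1873 − 0 = 1873 bp
  4512 − 1873 = 2639 bp
  5436 − 4512 = 924 bp
  5784 − 5436 = 348 bp
Sorted largest to smallest: 2639, 1873, 924, 348 bp.

2639, 1873, 924, 348 bp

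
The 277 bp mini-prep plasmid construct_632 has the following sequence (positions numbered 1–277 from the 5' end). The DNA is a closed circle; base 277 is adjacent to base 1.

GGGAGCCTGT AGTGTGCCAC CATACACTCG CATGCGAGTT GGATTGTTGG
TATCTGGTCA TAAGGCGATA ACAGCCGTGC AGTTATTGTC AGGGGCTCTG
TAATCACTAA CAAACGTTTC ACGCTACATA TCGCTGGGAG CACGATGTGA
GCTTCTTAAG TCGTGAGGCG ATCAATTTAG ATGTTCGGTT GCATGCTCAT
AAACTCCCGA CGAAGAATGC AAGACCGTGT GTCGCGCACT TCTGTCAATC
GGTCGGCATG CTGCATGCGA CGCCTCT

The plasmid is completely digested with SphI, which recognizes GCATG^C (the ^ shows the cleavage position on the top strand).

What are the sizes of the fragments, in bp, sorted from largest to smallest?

161, 65, 44, 7 bp

SphI sites (GCATGC) start at positions 30, 191, 256, 263.
SphI cuts after base 5 of each site (before the last base), so after positions 34, 195, 260, 267.
Circular molecule, 4 cuts → 4 fragments:
  35–195 → 161 bp
  196–260 → 65 bp
  261–267 → 7 bp
  268–277 then 1–34 → 10 + 34 = 44 bp
Sorted largest to smallest: 161, 65, 44, 7 bp.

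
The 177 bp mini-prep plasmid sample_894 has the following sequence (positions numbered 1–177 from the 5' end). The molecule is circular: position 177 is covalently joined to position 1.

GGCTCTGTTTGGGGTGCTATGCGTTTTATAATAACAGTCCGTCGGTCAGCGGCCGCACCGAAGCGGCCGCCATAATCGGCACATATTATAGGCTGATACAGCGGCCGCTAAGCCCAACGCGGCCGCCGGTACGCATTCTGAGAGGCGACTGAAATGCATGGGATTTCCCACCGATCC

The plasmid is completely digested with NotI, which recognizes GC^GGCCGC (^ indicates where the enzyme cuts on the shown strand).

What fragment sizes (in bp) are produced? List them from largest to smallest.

NotI sites (GCGGCCGC) start at positions 49, 63, 101, 119.
NotI cuts after base 2 of each site, so after positions 50, 64, 102, 120.
Circular molecule, 4 cuts → 4 fragments:
  51–64 → 14 bp
  65–102 → 38 bp
  103–120 → 18 bp
  121–177 then 1–50 → 57 + 50 = 107 bp
Sorted largest to smallest: 107, 38, 18, 14 bp.

107, 38, 18, 14 bp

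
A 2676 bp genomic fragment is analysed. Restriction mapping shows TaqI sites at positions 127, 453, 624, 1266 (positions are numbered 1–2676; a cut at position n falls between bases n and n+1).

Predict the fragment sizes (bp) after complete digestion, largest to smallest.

Linear molecule, 4 cuts → 5 fragments:
  127 − 0 = 127 bp
  453 − 127 = 326 bp
  624 − 453 = 171 bp
  1266 − 624 = 642 bp
  2676 − 1266 = 1410 bp
Sorted largest to smallest: 1410, 642, 326, 171, 127 bp.

1410, 642, 326, 171, 127 bp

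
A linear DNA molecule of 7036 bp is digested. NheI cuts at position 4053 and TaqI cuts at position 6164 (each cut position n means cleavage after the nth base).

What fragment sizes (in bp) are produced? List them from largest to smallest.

Combined cut positions (sorted): 4053, 6164.
Linear molecule, 2 cuts → 3 fragments:
  4053 − 0 = 4053 bp
  6164 − 4053 = 2111 bp
  7036 − 6164 = 872 bp
Sorted largest to smallest: 4053, 2111, 872 bp.

4053, 2111, 872 bp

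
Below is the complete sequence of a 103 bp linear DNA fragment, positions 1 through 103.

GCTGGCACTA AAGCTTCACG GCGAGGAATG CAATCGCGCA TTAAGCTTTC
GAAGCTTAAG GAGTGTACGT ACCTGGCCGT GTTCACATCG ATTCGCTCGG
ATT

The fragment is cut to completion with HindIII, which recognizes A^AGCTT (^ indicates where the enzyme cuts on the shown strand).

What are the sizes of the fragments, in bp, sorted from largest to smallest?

51, 32, 11, 9 bp

HindIII sites (AAGCTT) start at positions 11, 43, 52.
HindIII cuts after the first base of each site, so after positions 11, 43, 52.
Linear molecule, 3 cuts → 4 fragments:
  1–11 → 11 bp
  12–43 → 32 bp
  44–52 → 9 bp
  53–103 → 51 bp
Sorted largest to smallest: 51, 32, 11, 9 bp.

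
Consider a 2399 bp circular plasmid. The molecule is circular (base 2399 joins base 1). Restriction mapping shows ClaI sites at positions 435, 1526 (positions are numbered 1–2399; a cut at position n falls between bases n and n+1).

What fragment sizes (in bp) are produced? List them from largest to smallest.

1308, 1091 bp

Circular molecule, 2 cuts → 2 fragments:
  1526 − 435 = 1091 bp
  wrap: 2399 − 1526 + 435 = 1308 bp
Sorted largest to smallest: 1308, 1091 bp.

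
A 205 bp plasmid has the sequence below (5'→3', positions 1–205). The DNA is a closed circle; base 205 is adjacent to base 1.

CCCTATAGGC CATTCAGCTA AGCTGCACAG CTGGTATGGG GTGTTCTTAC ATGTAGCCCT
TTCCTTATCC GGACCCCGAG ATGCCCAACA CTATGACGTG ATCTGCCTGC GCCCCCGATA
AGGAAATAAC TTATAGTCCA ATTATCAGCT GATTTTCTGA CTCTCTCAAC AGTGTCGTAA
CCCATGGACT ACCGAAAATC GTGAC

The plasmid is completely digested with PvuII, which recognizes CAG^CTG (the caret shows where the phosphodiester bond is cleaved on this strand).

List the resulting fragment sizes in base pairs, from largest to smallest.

118, 87 bp

PvuII sites (CAGCTG) start at positions 28, 146.
PvuII cuts after base 3 of each site, so after positions 30, 148.
Circular molecule, 2 cuts → 2 fragments:
  31–148 → 118 bp
  149–205 then 1–30 → 57 + 30 = 87 bp
Sorted largest to smallest: 118, 87 bp.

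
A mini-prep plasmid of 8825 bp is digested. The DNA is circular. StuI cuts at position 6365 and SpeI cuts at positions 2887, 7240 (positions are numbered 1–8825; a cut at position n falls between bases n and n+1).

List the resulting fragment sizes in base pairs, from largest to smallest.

Combined cut positions (sorted): 2887, 6365, 7240.
Circular molecule, 3 cuts → 3 fragments:
  6365 − 2887 = 3478 bp
  7240 − 6365 = 875 bp
  wrap: 8825 − 7240 + 2887 = 4472 bp
Sorted largest to smallest: 4472, 3478, 875 bp.

4472, 3478, 875 bp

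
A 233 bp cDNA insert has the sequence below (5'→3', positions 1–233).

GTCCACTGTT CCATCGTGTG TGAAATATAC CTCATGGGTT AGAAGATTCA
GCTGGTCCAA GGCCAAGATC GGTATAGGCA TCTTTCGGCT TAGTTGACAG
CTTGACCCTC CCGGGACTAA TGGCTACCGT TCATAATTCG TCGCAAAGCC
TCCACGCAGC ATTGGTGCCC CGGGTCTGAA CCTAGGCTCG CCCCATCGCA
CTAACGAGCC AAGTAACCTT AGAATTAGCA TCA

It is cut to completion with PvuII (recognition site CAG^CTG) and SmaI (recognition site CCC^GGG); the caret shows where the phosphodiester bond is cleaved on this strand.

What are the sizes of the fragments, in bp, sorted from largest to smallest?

The PvuII site (CAGCTG) starts at position 49.
PvuII cuts after base 3 of each site, so after position 51.
SmaI sites (CCCGGG) start at positions 110, 169.
SmaI cuts after base 3 of each site, so after positions 112, 171.
Combined cut positions: 51, 112, 171.
Linear molecule, 3 cuts → 4 fragments:
  1–51 → 51 bp
  52–112 → 61 bp
  113–171 → 59 bp
  172–233 → 62 bp
Sorted largest to smallest: 62, 61, 59, 51 bp.

62, 61, 59, 51 bp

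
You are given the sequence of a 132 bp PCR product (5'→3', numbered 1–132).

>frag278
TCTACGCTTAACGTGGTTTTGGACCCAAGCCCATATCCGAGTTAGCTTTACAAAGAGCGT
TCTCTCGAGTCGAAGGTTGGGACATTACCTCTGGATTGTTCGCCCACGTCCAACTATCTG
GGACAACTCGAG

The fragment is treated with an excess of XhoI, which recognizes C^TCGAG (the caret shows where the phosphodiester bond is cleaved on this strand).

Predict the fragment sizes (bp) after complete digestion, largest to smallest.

64, 63, 5 bp

XhoI sites (CTCGAG) start at positions 64, 127.
XhoI cuts after the first base of each site, so after positions 64, 127.
Linear molecule, 2 cuts → 3 fragments:
  1–64 → 64 bp
  65–127 → 63 bp
  128–132 → 5 bp
Sorted largest to smallest: 64, 63, 5 bp.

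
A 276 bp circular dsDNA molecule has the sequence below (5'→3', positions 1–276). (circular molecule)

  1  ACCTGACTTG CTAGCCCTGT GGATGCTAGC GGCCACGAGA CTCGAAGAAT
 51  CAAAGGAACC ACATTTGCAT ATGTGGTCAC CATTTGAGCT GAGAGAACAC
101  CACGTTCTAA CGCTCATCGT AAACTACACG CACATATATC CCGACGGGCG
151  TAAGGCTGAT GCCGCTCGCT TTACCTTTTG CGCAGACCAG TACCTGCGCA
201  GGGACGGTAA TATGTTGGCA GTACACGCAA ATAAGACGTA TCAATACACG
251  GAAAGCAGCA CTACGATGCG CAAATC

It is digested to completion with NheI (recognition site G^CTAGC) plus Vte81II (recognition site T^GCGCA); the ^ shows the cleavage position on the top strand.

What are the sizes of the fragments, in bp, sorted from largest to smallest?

154, 72, 19, 16, 15 bp

NheI sites (GCTAGC) start at positions 10, 25.
NheI cuts after the first base of each site, so after positions 10, 25.
Vte81II sites (TGCGCA) start at positions 179, 195, 267.
Vte81II cuts after the first base of each site, so after positions 179, 195, 267.
Combined cut positions: 10, 25, 179, 195, 267.
Circular molecule, 5 cuts → 5 fragments:
  11–25 → 15 bp
  26–179 → 154 bp
  180–195 → 16 bp
  196–267 → 72 bp
  268–276 then 1–10 → 9 + 10 = 19 bp
Sorted largest to smallest: 154, 72, 19, 16, 15 bp.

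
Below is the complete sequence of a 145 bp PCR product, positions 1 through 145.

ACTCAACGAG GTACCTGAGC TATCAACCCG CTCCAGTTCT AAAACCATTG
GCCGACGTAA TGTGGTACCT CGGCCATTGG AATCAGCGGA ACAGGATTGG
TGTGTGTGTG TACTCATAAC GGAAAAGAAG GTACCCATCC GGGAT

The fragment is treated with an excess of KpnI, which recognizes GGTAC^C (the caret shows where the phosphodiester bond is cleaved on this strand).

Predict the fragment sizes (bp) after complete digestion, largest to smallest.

66, 54, 14, 11 bp

KpnI sites (GGTACC) start at positions 10, 64, 130.
KpnI cuts after base 5 of each site (before the last base), so after positions 14, 68, 134.
Linear molecule, 3 cuts → 4 fragments:
  1–14 → 14 bp
  15–68 → 54 bp
  69–134 → 66 bp
  135–145 → 11 bp
Sorted largest to smallest: 66, 54, 14, 11 bp.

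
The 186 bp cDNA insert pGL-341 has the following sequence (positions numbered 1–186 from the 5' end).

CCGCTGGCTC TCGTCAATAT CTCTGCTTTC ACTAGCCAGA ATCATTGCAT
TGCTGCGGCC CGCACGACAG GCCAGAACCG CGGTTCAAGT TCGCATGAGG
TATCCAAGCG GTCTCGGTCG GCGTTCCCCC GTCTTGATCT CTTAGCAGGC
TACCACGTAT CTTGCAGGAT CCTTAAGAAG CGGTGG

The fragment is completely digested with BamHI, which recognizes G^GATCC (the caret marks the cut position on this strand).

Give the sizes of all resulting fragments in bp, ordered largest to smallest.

The BamHI site (GGATCC) starts at position 167.
BamHI cuts after the first base of each site, so after position 167.
Linear molecule, 1 cut → 2 fragments:
  1–167 → 167 bp
  168–186 → 19 bp
Sorted largest to smallest: 167, 19 bp.

167, 19 bp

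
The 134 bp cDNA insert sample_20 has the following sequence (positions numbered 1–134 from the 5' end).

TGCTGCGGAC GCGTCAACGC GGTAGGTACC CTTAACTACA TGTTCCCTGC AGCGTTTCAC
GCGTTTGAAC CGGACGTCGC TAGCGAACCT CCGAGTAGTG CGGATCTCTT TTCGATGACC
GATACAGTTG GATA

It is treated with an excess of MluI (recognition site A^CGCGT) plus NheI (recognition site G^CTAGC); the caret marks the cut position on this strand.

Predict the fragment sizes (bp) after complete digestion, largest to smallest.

55, 50, 20, 9 bp

MluI sites (ACGCGT) start at positions 9, 59.
MluI cuts after the first base of each site, so after positions 9, 59.
The NheI site (GCTAGC) starts at position 79.
NheI cuts after the first base of each site, so after position 79.
Combined cut positions: 9, 59, 79.
Linear molecule, 3 cuts → 4 fragments:
  1–9 → 9 bp
  10–59 → 50 bp
  60–79 → 20 bp
  80–134 → 55 bp
Sorted largest to smallest: 55, 50, 20, 9 bp.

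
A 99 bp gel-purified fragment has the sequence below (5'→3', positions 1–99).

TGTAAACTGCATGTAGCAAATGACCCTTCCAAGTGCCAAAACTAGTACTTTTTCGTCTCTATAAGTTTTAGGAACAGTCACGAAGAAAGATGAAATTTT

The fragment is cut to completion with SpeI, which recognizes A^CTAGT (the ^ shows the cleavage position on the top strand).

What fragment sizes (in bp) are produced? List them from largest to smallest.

The SpeI site (ACTAGT) starts at position 41.
SpeI cuts after the first base of each site, so after position 41.
Linear molecule, 1 cut → 2 fragments:
  1–41 → 41 bp
  42–99 → 58 bp
Sorted largest to smallest: 58, 41 bp.

58, 41 bp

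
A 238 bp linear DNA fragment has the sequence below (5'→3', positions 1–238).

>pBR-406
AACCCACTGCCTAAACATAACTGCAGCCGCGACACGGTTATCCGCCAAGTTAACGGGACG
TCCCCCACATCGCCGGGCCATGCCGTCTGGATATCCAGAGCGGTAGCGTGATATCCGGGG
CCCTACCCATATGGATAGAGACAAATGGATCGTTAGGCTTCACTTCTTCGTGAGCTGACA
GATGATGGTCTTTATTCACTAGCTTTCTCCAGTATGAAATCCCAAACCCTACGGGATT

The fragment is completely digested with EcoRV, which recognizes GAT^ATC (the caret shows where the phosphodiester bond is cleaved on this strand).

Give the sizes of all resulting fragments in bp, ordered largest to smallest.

126, 92, 20 bp

EcoRV sites (GATATC) start at positions 90, 110.
EcoRV cuts after base 3 of each site, so after positions 92, 112.
Linear molecule, 2 cuts → 3 fragments:
  1–92 → 92 bp
  93–112 → 20 bp
  113–238 → 126 bp
Sorted largest to smallest: 126, 92, 20 bp.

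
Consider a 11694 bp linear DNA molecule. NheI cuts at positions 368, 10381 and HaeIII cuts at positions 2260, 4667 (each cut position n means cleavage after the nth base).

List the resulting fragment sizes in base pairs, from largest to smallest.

5714, 2407, 1892, 1313, 368 bp

Combined cut positions (sorted): 368, 2260, 4667, 10381.
Linear molecule, 4 cuts → 5 fragments:
  368 − 0 = 368 bp
  2260 − 368 = 1892 bp
  4667 − 2260 = 2407 bp
  10381 − 4667 = 5714 bp
  11694 − 10381 = 1313 bp
Sorted largest to smallest: 5714, 2407, 1892, 1313, 368 bp.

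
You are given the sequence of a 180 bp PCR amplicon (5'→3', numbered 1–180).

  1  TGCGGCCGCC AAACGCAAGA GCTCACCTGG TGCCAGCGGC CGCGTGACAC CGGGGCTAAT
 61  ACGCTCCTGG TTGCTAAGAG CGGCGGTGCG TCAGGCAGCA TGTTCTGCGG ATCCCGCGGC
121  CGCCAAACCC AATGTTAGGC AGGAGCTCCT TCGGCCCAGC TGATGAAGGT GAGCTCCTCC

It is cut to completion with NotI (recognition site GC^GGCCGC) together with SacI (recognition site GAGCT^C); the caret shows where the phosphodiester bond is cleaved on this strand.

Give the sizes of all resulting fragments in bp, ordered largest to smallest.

80, 30, 28, 20, 14, 5, 3 bp

NotI sites (GCGGCCGC) start at positions 2, 36, 116.
NotI cuts after base 2 of each site, so after positions 3, 37, 117.
SacI sites (GAGCTC) start at positions 19, 143, 171.
SacI cuts after base 5 of each site (before the last base), so after positions 23, 147, 175.
Combined cut positions: 3, 23, 37, 117, 147, 175.
Linear molecule, 6 cuts → 7 fragments:
  1–3 → 3 bp
  4–23 → 20 bp
  24–37 → 14 bp
  38–117 → 80 bp
  118–147 → 30 bp
  148–175 → 28 bp
  176–180 → 5 bp
Sorted largest to smallest: 80, 30, 28, 20, 14, 5, 3 bp.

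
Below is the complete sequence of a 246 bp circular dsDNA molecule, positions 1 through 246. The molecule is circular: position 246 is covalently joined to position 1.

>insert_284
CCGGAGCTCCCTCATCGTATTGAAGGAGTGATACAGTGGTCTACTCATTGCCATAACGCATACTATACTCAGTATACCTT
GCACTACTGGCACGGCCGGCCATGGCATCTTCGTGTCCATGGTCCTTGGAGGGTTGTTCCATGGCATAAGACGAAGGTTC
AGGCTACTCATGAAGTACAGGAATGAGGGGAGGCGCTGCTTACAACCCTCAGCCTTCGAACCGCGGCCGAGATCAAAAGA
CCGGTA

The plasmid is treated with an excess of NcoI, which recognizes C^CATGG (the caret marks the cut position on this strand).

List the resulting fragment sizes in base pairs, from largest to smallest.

NcoI sites (CCATGG) start at positions 100, 117, 139.
NcoI cuts after the first base of each site, so after positions 100, 117, 139.
Circular molecule, 3 cuts → 3 fragments:
  101–117 → 17 bp
  118–139 → 22 bp
  140–246 then 1–100 → 107 + 100 = 207 bp
Sorted largest to smallest: 207, 22, 17 bp.

207, 22, 17 bp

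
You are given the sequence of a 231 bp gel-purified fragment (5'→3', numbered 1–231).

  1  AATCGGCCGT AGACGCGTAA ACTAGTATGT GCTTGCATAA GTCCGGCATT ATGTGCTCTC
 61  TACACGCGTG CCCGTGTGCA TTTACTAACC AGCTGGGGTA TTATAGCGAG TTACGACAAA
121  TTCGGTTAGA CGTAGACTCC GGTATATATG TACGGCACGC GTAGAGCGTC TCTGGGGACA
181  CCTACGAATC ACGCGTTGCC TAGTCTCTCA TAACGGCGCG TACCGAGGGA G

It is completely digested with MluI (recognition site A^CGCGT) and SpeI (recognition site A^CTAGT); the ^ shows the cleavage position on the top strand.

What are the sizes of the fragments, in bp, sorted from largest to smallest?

MluI sites (ACGCGT) start at positions 13, 64, 157, 191.
MluI cuts after the first base of each site, so after positions 13, 64, 157, 191.
The SpeI site (ACTAGT) starts at position 21.
SpeI cuts after the first base of each site, so after position 21.
Combined cut positions: 13, 21, 64, 157, 191.
Linear molecule, 5 cuts → 6 fragments:
  1–13 → 13 bp
  14–21 → 8 bp
  22–64 → 43 bp
  65–157 → 93 bp
  158–191 → 34 bp
  192–231 → 40 bp
Sorted largest to smallest: 93, 43, 40, 34, 13, 8 bp.

93, 43, 40, 34, 13, 8 bp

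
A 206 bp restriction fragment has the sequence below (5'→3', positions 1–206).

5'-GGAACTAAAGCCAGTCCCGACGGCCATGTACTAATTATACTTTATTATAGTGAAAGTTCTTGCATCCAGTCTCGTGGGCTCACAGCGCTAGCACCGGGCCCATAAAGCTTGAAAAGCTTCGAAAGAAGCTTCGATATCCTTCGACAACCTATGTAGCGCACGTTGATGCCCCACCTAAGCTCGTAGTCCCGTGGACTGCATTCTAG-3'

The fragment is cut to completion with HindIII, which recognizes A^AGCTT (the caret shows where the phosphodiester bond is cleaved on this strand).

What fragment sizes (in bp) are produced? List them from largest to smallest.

HindIII sites (AAGCTT) start at positions 105, 114, 126.
HindIII cuts after the first base of each site, so after positions 105, 114, 126.
Linear molecule, 3 cuts → 4 fragments:
  1–105 → 105 bp
  106–114 → 9 bp
  115–126 → 12 bp
  127–206 → 80 bp
Sorted largest to smallest: 105, 80, 12, 9 bp.

105, 80, 12, 9 bp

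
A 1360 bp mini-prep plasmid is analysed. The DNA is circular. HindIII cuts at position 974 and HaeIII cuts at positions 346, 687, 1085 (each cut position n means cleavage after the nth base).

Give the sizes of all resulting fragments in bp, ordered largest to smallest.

Combined cut positions (sorted): 346, 687, 974, 1085.
Circular molecule, 4 cuts → 4 fragments:
  687 − 346 = 341 bp
  974 − 687 = 287 bp
  1085 − 974 = 111 bp
  wrap: 1360 − 1085 + 346 = 621 bp
Sorted largest to smallest: 621, 341, 287, 111 bp.

621, 341, 287, 111 bp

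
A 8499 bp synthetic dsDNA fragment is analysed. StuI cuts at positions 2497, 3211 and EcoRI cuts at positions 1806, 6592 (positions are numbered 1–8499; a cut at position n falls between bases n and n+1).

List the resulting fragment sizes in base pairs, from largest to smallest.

3381, 1907, 1806, 714, 691 bp

Combined cut positions (sorted): 1806, 2497, 3211, 6592.
Linear molecule, 4 cuts → 5 fragments:
  1806 − 0 = 1806 bp
  2497 − 1806 = 691 bp
  3211 − 2497 = 714 bp
  6592 − 3211 = 3381 bp
  8499 − 6592 = 1907 bp
Sorted largest to smallest: 3381, 1907, 1806, 714, 691 bp.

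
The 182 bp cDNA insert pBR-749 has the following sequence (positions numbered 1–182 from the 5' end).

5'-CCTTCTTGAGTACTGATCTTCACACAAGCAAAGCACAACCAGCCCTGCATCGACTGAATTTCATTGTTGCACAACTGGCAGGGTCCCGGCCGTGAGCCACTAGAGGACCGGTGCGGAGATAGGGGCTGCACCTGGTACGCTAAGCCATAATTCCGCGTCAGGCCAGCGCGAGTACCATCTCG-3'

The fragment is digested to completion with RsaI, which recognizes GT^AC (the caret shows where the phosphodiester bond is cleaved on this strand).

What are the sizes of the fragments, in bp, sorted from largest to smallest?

125, 37, 11, 9 bp

RsaI sites (GTAC) start at positions 10, 135, 172.
RsaI cuts after base 2 of each site, so after positions 11, 136, 173.
Linear molecule, 3 cuts → 4 fragments:
  1–11 → 11 bp
  12–136 → 125 bp
  137–173 → 37 bp
  174–182 → 9 bp
Sorted largest to smallest: 125, 37, 11, 9 bp.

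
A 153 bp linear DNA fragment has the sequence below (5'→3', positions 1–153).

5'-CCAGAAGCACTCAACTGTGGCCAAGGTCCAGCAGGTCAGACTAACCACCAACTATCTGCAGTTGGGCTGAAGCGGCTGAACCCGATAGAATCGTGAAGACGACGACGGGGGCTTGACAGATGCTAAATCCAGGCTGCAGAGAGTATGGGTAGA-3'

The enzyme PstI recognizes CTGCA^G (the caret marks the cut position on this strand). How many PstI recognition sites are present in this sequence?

2

CTGCAG occurs starting at positions 56, 134.
PstI cuts at 2 sites.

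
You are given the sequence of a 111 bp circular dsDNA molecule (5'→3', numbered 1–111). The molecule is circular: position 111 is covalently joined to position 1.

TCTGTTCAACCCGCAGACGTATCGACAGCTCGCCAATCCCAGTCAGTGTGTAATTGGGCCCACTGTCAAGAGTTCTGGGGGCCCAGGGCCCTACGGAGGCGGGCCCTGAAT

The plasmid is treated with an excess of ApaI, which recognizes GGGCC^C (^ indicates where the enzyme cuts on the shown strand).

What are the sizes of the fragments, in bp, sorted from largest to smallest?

ApaI sites (GGGCCC) start at positions 56, 79, 86, 101.
ApaI cuts after base 5 of each site (before the last base), so after positions 60, 83, 90, 105.
Circular molecule, 4 cuts → 4 fragments:
  61–83 → 23 bp
  84–90 → 7 bp
  91–105 → 15 bp
  106–111 then 1–60 → 6 + 60 = 66 bp
Sorted largest to smallest: 66, 23, 15, 7 bp.

66, 23, 15, 7 bp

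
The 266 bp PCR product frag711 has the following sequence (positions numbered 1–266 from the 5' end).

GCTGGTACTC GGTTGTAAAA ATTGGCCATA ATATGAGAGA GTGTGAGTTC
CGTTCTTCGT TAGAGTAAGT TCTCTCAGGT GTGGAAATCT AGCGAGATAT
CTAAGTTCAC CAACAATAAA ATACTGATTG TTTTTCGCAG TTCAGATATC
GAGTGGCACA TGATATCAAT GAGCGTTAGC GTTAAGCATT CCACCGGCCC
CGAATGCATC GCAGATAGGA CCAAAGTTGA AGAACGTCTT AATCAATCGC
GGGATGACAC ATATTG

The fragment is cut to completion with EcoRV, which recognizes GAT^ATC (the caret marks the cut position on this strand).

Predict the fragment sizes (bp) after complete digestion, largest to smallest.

EcoRV sites (GATATC) start at positions 96, 145, 162.
EcoRV cuts after base 3 of each site, so after positions 98, 147, 164.
Linear molecule, 3 cuts → 4 fragments:
  1–98 → 98 bp
  99–147 → 49 bp
  148–164 → 17 bp
  165–266 → 102 bp
Sorted largest to smallest: 102, 98, 49, 17 bp.

102, 98, 49, 17 bp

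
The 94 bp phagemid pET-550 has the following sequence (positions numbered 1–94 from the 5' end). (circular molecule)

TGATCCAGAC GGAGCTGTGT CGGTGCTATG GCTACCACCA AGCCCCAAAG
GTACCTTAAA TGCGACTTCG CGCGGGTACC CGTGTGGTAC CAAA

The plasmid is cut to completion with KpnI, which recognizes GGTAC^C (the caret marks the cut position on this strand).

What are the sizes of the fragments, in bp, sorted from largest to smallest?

58, 25, 11 bp

KpnI sites (GGTACC) start at positions 50, 75, 86.
KpnI cuts after base 5 of each site (before the last base), so after positions 54, 79, 90.
Circular molecule, 3 cuts → 3 fragments:
  55–79 → 25 bp
  80–90 → 11 bp
  91–94 then 1–54 → 4 + 54 = 58 bp
Sorted largest to smallest: 58, 25, 11 bp.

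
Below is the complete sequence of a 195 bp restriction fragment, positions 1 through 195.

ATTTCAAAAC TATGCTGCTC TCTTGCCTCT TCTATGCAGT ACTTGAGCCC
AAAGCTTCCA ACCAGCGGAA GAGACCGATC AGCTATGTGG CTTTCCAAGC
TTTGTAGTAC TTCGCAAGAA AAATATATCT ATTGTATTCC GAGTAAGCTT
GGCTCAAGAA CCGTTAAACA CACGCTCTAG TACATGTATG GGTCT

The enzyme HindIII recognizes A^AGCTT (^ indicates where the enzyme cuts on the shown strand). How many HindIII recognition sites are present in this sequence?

3

AAGCTT occurs starting at positions 52, 97, 145.
HindIII cuts at 3 sites.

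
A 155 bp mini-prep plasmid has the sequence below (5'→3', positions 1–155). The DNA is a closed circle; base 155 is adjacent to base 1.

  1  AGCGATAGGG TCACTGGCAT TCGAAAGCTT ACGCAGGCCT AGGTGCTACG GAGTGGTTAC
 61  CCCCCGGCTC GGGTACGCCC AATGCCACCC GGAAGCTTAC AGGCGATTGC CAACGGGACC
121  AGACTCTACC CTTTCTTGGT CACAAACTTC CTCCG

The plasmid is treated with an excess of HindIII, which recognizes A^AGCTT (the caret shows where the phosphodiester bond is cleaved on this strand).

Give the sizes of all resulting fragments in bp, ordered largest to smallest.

87, 68 bp

HindIII sites (AAGCTT) start at positions 25, 93.
HindIII cuts after the first base of each site, so after positions 25, 93.
Circular molecule, 2 cuts → 2 fragments:
  26–93 → 68 bp
  94–155 then 1–25 → 62 + 25 = 87 bp
Sorted largest to smallest: 87, 68 bp.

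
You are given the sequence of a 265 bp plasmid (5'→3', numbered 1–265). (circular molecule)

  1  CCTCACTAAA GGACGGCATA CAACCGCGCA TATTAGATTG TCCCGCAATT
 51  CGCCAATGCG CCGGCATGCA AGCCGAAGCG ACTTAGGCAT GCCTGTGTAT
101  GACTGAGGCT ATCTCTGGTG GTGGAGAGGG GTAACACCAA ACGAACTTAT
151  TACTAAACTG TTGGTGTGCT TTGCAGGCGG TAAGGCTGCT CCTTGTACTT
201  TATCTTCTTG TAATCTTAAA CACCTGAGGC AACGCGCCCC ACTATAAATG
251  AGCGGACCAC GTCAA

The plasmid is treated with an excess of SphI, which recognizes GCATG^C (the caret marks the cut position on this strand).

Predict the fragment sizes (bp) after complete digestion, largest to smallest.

242, 23 bp

SphI sites (GCATGC) start at positions 64, 87.
SphI cuts after base 5 of each site (before the last base), so after positions 68, 91.
Circular molecule, 2 cuts → 2 fragments:
  69–91 → 23 bp
  92–265 then 1–68 → 174 + 68 = 242 bp
Sorted largest to smallest: 242, 23 bp.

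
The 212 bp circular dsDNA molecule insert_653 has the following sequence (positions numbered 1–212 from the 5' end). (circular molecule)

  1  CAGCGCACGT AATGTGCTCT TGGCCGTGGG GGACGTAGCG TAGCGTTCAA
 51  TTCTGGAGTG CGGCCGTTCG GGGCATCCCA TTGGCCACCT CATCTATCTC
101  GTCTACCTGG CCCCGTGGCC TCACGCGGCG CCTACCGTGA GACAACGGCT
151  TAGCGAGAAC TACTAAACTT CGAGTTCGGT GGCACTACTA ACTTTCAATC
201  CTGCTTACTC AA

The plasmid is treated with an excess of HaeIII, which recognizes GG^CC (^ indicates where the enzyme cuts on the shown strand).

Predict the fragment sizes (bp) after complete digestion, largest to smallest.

HaeIII sites (GGCC) start at positions 22, 62, 83, 109, 117.
HaeIII cuts after base 2 of each site, so after positions 23, 63, 84, 110, 118.
Circular molecule, 5 cuts → 5 fragments:
  24–63 → 40 bp
  64–84 → 21 bp
  85–110 → 26 bp
  111–118 → 8 bp
  119–212 then 1–23 → 94 + 23 = 117 bp
Sorted largest to smallest: 117, 40, 26, 21, 8 bp.

117, 40, 26, 21, 8 bp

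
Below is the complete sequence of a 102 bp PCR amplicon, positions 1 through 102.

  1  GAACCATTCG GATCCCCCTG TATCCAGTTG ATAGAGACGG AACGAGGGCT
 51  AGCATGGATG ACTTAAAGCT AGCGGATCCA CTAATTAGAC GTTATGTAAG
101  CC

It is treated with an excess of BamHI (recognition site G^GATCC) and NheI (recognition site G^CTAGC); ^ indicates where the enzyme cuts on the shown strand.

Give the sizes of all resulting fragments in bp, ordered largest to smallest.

BamHI sites (GGATCC) start at positions 10, 74.
BamHI cuts after the first base of each site, so after positions 10, 74.
NheI sites (GCTAGC) start at positions 48, 68.
NheI cuts after the first base of each site, so after positions 48, 68.
Combined cut positions: 10, 48, 68, 74.
Linear molecule, 4 cuts → 5 fragments:
  1–10 → 10 bp
  11–48 → 38 bp
  49–68 → 20 bp
  69–74 → 6 bp
  75–102 → 28 bp
Sorted largest to smallest: 38, 28, 20, 10, 6 bp.

38, 28, 20, 10, 6 bp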